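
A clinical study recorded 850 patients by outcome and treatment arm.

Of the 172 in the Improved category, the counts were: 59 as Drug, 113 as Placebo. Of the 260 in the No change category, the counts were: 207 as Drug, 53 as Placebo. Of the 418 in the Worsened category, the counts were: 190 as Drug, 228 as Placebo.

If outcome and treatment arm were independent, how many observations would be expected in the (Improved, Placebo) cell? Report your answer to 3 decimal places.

79.727

Row total (Improved) = 172; column total (Placebo) = 394; grand total N = 850.
Expected count = (row total × column total) / N = 172 × 394 / 850 = 79.727.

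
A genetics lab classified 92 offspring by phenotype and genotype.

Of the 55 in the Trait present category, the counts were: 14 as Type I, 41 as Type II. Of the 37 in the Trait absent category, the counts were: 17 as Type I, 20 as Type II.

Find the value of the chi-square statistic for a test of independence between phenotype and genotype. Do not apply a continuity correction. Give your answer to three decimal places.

Row totals: 55, 37. Column totals: 31, 61. Grand total N = 92.
Expected counts (row total × column total / N):
  Trait present, Type I: 55×31/92 = 18.5326
  Trait present, Type II: 55×61/92 = 36.4674
  Trait absent, Type I: 37×31/92 = 12.4674
  Trait absent, Type II: 37×61/92 = 24.5326
Contributions (O − E)²/E:
  (14 − 18.5326)²/18.5326 = 1.1086
  (41 − 36.4674)²/36.4674 = 0.5634
  (17 − 12.4674)²/12.4674 = 1.6479
  (20 − 24.5326)²/24.5326 = 0.8374
χ² = 1.1086 + 0.5634 + 1.6479 + 0.8374 = 4.157

4.157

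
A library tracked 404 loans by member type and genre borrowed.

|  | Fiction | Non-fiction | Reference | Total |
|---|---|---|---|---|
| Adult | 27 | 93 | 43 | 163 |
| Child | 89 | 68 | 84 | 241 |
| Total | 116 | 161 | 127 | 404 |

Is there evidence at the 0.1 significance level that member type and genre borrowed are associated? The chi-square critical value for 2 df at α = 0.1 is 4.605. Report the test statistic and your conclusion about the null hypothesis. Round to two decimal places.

Grand total N = 404.
Expected counts (row total × column total / N):
  Adult, Fiction: 163×116/404 = 46.802
  Adult, Non-fiction: 163×161/404 = 64.958
  Adult, Reference: 163×127/404 = 51.240
  Child, Fiction: 241×116/404 = 69.198
  Child, Non-fiction: 241×161/404 = 96.042
  Child, Reference: 241×127/404 = 75.760
Contributions (O − E)²/E:
  (27 − 46.802)²/46.802 = 8.3783
  (93 − 64.958)²/64.958 = 12.1056
  (43 − 51.240)²/51.240 = 1.3251
  (89 − 69.198)²/69.198 = 5.6666
  (68 − 96.042)²/96.042 = 8.1876
  (84 − 75.760)²/75.760 = 0.8962
χ² = 8.3783 + 12.1056 + 1.3251 + 5.6666 + 8.1876 + 0.8962 = 36.56
df = (2−1)(3−1) = 2. Since 36.56 > 4.605, reject the null hypothesis of independence at α = 0.1.

36.56; reject H₀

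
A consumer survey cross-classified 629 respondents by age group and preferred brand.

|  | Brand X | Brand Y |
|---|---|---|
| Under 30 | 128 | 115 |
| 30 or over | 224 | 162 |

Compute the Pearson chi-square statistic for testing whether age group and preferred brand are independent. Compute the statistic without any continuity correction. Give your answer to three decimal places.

1.736

Row totals: 243, 386. Column totals: 352, 277. Grand total N = 629.
Expected counts (row total × column total / N):
  Under 30, Brand X: 243×352/629 = 135.9873
  Under 30, Brand Y: 243×277/629 = 107.0127
  30 or over, Brand X: 386×352/629 = 216.0127
  30 or over, Brand Y: 386×277/629 = 169.9873
Contributions (O − E)²/E:
  (128 − 135.9873)²/135.9873 = 0.4691
  (115 − 107.0127)²/107.0127 = 0.5962
  (224 − 216.0127)²/216.0127 = 0.2953
  (162 − 169.9873)²/169.9873 = 0.3753
χ² = 0.4691 + 0.5962 + 0.2953 + 0.3753 = 1.736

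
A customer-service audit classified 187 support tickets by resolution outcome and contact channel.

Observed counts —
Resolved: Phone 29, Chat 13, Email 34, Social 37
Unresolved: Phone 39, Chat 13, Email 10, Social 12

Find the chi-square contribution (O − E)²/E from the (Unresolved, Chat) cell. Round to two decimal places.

0.71

Row total (Unresolved) = 74; column total (Chat) = 26; N = 187.
Expected count E = 74 × 26 / 187 = 10.289.
Contribution = (O − E)²/E = (13 − 10.289)² / 10.289 = 0.71.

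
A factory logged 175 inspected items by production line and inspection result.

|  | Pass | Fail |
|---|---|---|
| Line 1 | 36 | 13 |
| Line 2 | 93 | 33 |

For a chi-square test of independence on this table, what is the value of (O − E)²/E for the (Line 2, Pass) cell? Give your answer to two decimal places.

Row total (Line 2) = 126; column total (Pass) = 129; N = 175.
Expected count E = 126 × 129 / 175 = 92.880.
Contribution = (O − E)²/E = (93 − 92.880)² / 92.880 = 0.00.

0.00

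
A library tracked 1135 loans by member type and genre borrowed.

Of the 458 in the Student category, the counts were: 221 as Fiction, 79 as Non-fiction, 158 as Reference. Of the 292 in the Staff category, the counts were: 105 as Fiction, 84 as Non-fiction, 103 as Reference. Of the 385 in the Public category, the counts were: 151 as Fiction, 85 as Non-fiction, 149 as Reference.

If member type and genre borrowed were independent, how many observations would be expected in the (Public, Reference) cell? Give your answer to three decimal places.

139.075

Row total (Public) = 385; column total (Reference) = 410; grand total N = 1135.
Expected count = (row total × column total) / N = 385 × 410 / 1135 = 139.075.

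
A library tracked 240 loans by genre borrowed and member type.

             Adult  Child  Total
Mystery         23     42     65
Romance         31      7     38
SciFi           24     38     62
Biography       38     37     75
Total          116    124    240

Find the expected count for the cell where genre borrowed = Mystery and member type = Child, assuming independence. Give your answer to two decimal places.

33.58

Row total (Mystery) = 65; column total (Child) = 124; grand total N = 240.
Expected count = (row total × column total) / N = 65 × 124 / 240 = 33.58.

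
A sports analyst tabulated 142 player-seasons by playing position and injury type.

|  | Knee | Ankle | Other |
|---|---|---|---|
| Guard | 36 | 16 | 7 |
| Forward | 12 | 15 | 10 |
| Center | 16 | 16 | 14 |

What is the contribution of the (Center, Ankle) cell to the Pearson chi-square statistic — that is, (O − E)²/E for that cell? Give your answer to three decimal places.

0.039

Row total (Center) = 46; column total (Ankle) = 47; N = 142.
Expected count E = 46 × 47 / 142 = 15.2254.
Contribution = (O − E)²/E = (16 − 15.2254)² / 15.2254 = 0.039.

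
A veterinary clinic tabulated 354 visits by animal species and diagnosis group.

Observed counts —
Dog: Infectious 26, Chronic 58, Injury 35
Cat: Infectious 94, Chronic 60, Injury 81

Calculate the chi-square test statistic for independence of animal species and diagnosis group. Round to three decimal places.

Row totals: 119, 235. Column totals: 120, 118, 116. Grand total N = 354.
Expected counts (row total × column total / N):
  Dog, Infectious: 119×120/354 = 40.3390
  Dog, Chronic: 119×118/354 = 39.6667
  Dog, Injury: 119×116/354 = 38.9944
  Cat, Infectious: 235×120/354 = 79.6610
  Cat, Chronic: 235×118/354 = 78.3333
  Cat, Injury: 235×116/354 = 77.0056
Contributions (O − E)²/E:
  (26 − 40.3390)²/40.3390 = 5.0970
  (58 − 39.6667)²/39.6667 = 8.4734
  (35 − 38.9944)²/38.9944 = 0.4092
  (94 − 79.6610)²/79.6610 = 2.5810
  (60 − 78.3333)²/78.3333 = 4.2908
  (81 − 77.0056)²/77.0056 = 0.2072
χ² = 5.0970 + 8.4734 + 0.4092 + 2.5810 + 4.2908 + 0.2072 = 21.059

21.059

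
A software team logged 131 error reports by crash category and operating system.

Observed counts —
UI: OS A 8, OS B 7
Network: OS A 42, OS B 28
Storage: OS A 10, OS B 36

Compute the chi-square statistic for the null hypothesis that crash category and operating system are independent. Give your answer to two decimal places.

16.76

Row totals: 15, 70, 46. Column totals: 60, 71. Grand total N = 131.
Expected counts (row total × column total / N):
  UI, OS A: 15×60/131 = 6.870
  UI, OS B: 15×71/131 = 8.130
  Network, OS A: 70×60/131 = 32.061
  Network, OS B: 70×71/131 = 37.939
  Storage, OS A: 46×60/131 = 21.069
  Storage, OS B: 46×71/131 = 24.931
Contributions (O − E)²/E:
  (8 − 6.870)²/6.870 = 0.1859
  (7 − 8.130)²/8.130 = 0.1571
  (42 − 32.061)²/32.061 = 3.0811
  (28 − 37.939)²/37.939 = 2.6038
  (10 − 21.069)²/21.069 = 5.8153
  (36 − 24.931)²/24.931 = 4.9145
χ² = 0.1859 + 0.1571 + 3.0811 + 2.6038 + 5.8153 + 4.9145 = 16.76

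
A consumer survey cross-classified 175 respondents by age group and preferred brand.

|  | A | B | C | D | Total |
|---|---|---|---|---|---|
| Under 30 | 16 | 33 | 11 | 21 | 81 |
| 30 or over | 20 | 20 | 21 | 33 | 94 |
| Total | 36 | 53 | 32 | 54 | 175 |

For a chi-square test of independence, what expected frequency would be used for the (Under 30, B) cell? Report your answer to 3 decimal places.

24.531

Row total (Under 30) = 81; column total (B) = 53; grand total N = 175.
Expected count = (row total × column total) / N = 81 × 53 / 175 = 24.531.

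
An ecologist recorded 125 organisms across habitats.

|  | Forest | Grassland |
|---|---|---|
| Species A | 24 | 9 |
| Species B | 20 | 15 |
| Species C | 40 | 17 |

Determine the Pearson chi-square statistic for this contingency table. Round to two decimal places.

Row totals: 33, 35, 57. Column totals: 84, 41. Grand total N = 125.
Expected counts (row total × column total / N):
  Species A, Forest: 33×84/125 = 22.176
  Species A, Grassland: 33×41/125 = 10.824
  Species B, Forest: 35×84/125 = 23.520
  Species B, Grassland: 35×41/125 = 11.480
  Species C, Forest: 57×84/125 = 38.304
  Species C, Grassland: 57×41/125 = 18.696
Contributions (O − E)²/E:
  (24 − 22.176)²/22.176 = 0.1500
  (9 − 10.824)²/10.824 = 0.3074
  (20 − 23.520)²/23.520 = 0.5268
  (15 − 11.480)²/11.480 = 1.0793
  (40 − 38.304)²/38.304 = 0.0751
  (17 − 18.696)²/18.696 = 0.1539
χ² = 0.1500 + 0.3074 + 0.5268 + 1.0793 + 0.0751 + 0.1539 = 2.29

2.29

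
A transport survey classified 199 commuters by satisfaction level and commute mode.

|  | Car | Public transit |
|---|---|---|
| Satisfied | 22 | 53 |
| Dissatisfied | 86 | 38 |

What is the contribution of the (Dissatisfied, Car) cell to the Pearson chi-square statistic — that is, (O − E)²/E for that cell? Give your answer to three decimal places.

5.198

Row total (Dissatisfied) = 124; column total (Car) = 108; N = 199.
Expected count E = 124 × 108 / 199 = 67.2965.
Contribution = (O − E)²/E = (86 − 67.2965)² / 67.2965 = 5.198.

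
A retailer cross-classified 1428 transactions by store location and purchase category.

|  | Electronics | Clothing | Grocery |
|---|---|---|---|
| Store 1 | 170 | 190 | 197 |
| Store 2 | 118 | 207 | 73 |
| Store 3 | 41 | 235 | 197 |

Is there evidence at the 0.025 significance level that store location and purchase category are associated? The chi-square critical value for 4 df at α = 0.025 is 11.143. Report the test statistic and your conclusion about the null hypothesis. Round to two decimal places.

122.87; reject H₀

Row totals: 557, 398, 473. Column totals: 329, 632, 467. Grand total N = 1428.
Expected counts (row total × column total / N):
  Store 1, Electronics: 557×329/1428 = 128.3284
  Store 1, Clothing: 557×632/1428 = 246.5154
  Store 1, Grocery: 557×467/1428 = 182.1562
  Store 2, Electronics: 398×329/1428 = 91.6961
  Store 2, Clothing: 398×632/1428 = 176.1457
  Store 2, Grocery: 398×467/1428 = 130.1583
  Store 3, Electronics: 473×329/1428 = 108.9755
  Store 3, Clothing: 473×632/1428 = 209.3389
  Store 3, Grocery: 473×467/1428 = 154.6856
Contributions (O − E)²/E:
  (170 − 128.3284)²/128.3284 = 13.5319
  (190 − 246.5154)²/246.5154 = 12.9566
  (197 − 182.1562)²/182.1562 = 1.2096
  (118 − 91.6961)²/91.6961 = 7.5455
  (207 − 176.1457)²/176.1457 = 5.4045
  (73 − 130.1583)²/130.1583 = 25.1008
  (41 − 108.9755)²/108.9755 = 42.4010
  (235 − 209.3389)²/209.3389 = 3.1456
  (197 − 154.6856)²/154.6856 = 11.5751
χ² = 13.5319 + 12.9566 + 1.2096 + 7.5455 + 5.4045 + 25.1008 + 42.4010 + 3.1456 + 11.5751 = 122.87
df = (3−1)(3−1) = 4. Since 122.87 > 11.143, reject the null hypothesis of independence at α = 0.025.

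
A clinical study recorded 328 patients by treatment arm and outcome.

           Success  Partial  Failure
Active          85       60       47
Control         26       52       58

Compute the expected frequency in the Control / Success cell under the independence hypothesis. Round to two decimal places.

46.02

Row total (Control) = 136; column total (Success) = 111; grand total N = 328.
Expected count = (row total × column total) / N = 136 × 111 / 328 = 46.02.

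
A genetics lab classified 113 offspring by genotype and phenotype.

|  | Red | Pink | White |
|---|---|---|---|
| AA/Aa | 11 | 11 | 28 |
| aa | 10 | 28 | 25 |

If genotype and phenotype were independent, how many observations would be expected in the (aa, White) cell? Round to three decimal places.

29.549

Row total (aa) = 63; column total (White) = 53; grand total N = 113.
Expected count = (row total × column total) / N = 63 × 53 / 113 = 29.549.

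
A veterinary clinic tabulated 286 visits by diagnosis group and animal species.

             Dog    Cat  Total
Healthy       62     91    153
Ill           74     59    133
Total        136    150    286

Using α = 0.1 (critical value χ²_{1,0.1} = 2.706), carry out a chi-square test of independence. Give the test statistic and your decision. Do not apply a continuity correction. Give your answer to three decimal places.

Grand total N = 286.
Expected counts (row total × column total / N):
  Healthy, Dog: 153×136/286 = 72.7552
  Healthy, Cat: 153×150/286 = 80.2448
  Ill, Dog: 133×136/286 = 63.2448
  Ill, Cat: 133×150/286 = 69.7552
Contributions (O − E)²/E:
  (62 − 72.7552)²/72.7552 = 1.5899
  (91 − 80.2448)²/80.2448 = 1.4415
  (74 − 63.2448)²/63.2448 = 1.8290
  (59 − 69.7552)²/69.7552 = 1.6583
χ² = 1.5899 + 1.4415 + 1.8290 + 1.6583 = 6.519
df = (2−1)(2−1) = 1. Since 6.519 > 2.706, reject the null hypothesis of independence at α = 0.1.

6.519; reject H₀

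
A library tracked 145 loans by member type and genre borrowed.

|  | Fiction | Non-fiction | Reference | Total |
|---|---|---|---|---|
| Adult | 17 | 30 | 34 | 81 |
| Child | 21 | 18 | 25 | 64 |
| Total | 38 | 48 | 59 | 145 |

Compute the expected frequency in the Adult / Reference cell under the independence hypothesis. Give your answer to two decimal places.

Row total (Adult) = 81; column total (Reference) = 59; grand total N = 145.
Expected count = (row total × column total) / N = 81 × 59 / 145 = 32.96.

32.96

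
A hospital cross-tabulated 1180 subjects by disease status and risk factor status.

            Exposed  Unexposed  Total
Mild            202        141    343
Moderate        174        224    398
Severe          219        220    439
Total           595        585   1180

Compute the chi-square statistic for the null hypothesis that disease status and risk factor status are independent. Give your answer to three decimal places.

17.049

Grand total N = 1180.
Expected counts (row total × column total / N):
  Mild, Exposed: 343×595/1180 = 172.9534
  Mild, Unexposed: 343×585/1180 = 170.0466
  Moderate, Exposed: 398×595/1180 = 200.6864
  Moderate, Unexposed: 398×585/1180 = 197.3136
  Severe, Exposed: 439×595/1180 = 221.3602
  Severe, Unexposed: 439×585/1180 = 217.6398
Contributions (O − E)²/E:
  (202 − 172.9534)²/172.9534 = 4.8782
  (141 − 170.0466)²/170.0466 = 4.9616
  (174 − 200.6864)²/200.6864 = 3.5486
  (224 − 197.3136)²/197.3136 = 3.6093
  (219 − 221.3602)²/221.3602 = 0.0252
  (220 − 217.6398)²/217.6398 = 0.0256
χ² = 4.8782 + 4.9616 + 3.5486 + 3.6093 + 0.0252 + 0.0256 = 17.049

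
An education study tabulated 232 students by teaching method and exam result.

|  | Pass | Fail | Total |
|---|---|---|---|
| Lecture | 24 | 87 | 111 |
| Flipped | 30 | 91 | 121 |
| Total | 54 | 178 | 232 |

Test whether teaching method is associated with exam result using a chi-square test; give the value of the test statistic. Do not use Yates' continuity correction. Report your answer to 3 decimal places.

0.326

Grand total N = 232.
Expected counts (row total × column total / N):
  Lecture, Pass: 111×54/232 = 25.8362
  Lecture, Fail: 111×178/232 = 85.1638
  Flipped, Pass: 121×54/232 = 28.1638
  Flipped, Fail: 121×178/232 = 92.8362
Contributions (O − E)²/E:
  (24 − 25.8362)²/25.8362 = 0.1305
  (87 − 85.1638)²/85.1638 = 0.0396
  (30 − 28.1638)²/28.1638 = 0.1197
  (91 − 92.8362)²/92.8362 = 0.0363
χ² = 0.1305 + 0.0396 + 0.1197 + 0.0363 = 0.326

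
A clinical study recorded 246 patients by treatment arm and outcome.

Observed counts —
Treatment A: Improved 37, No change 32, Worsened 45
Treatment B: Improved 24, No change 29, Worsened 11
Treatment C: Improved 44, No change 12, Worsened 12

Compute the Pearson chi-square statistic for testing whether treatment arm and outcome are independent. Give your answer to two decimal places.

30.37

Row totals: 114, 64, 68. Column totals: 105, 73, 68. Grand total N = 246.
Expected counts (row total × column total / N):
  Treatment A, Improved: 114×105/246 = 48.659
  Treatment A, No change: 114×73/246 = 33.829
  Treatment A, Worsened: 114×68/246 = 31.512
  Treatment B, Improved: 64×105/246 = 27.317
  Treatment B, No change: 64×73/246 = 18.992
  Treatment B, Worsened: 64×68/246 = 17.691
  Treatment C, Improved: 68×105/246 = 29.024
  Treatment C, No change: 68×73/246 = 20.179
  Treatment C, Worsened: 68×68/246 = 18.797
Contributions (O − E)²/E:
  (37 − 48.659)²/48.659 = 2.7936
  (32 − 33.829)²/33.829 = 0.0989
  (45 − 31.512)²/31.512 = 5.7732
  (24 − 27.317)²/27.317 = 0.4028
  (29 − 18.992)²/18.992 = 5.2738
  (11 − 17.691)²/17.691 = 2.5306
  (44 − 29.024)²/29.024 = 7.7274
  (12 − 20.179)²/20.179 = 3.3151
  (12 − 18.797)²/18.797 = 2.4578
χ² = 2.7936 + 0.0989 + 5.7732 + 0.4028 + 5.2738 + 2.5306 + 7.7274 + 3.3151 + 2.4578 = 30.37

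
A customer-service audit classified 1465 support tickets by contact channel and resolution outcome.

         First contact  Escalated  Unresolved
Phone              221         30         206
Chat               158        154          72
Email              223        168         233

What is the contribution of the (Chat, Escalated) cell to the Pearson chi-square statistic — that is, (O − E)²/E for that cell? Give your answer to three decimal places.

41.307

Row total (Chat) = 384; column total (Escalated) = 352; N = 1465.
Expected count E = 384 × 352 / 1465 = 92.26485.
Contribution = (O − E)²/E = (154 − 92.26485)² / 92.26485 = 41.307.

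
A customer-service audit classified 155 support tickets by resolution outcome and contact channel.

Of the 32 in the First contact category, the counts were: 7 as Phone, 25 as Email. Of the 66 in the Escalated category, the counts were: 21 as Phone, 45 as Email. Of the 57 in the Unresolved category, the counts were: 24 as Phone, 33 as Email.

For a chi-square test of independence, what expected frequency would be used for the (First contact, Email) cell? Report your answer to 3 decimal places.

21.265

Row total (First contact) = 32; column total (Email) = 103; grand total N = 155.
Expected count = (row total × column total) / N = 32 × 103 / 155 = 21.265.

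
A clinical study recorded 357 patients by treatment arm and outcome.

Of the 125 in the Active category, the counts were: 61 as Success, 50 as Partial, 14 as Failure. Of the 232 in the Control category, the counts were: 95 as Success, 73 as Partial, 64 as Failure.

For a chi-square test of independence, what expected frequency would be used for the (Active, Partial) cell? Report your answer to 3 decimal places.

43.067

Row total (Active) = 125; column total (Partial) = 123; grand total N = 357.
Expected count = (row total × column total) / N = 125 × 123 / 357 = 43.067.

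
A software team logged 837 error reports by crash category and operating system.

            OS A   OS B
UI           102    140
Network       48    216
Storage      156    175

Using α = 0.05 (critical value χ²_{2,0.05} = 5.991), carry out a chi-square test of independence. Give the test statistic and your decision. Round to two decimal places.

57.65; reject H₀

Row totals: 242, 264, 331. Column totals: 306, 531. Grand total N = 837.
Expected counts (row total × column total / N):
  UI, OS A: 242×306/837 = 88.473
  UI, OS B: 242×531/837 = 153.527
  Network, OS A: 264×306/837 = 96.516
  Network, OS B: 264×531/837 = 167.484
  Storage, OS A: 331×306/837 = 121.011
  Storage, OS B: 331×531/837 = 209.989
Contributions (O − E)²/E:
  (102 − 88.473)²/88.473 = 2.0682
  (140 − 153.527)²/153.527 = 1.1918
  (48 − 96.516)²/96.516 = 24.3877
  (216 − 167.484)²/167.484 = 14.0539
  (156 − 121.011)²/121.011 = 10.1167
  (175 − 209.989)²/209.989 = 5.8300
χ² = 2.0682 + 1.1918 + 24.3877 + 14.0539 + 10.1167 + 5.8300 = 57.65
df = (3−1)(2−1) = 2. Since 57.65 > 5.991, reject the null hypothesis of independence at α = 0.05.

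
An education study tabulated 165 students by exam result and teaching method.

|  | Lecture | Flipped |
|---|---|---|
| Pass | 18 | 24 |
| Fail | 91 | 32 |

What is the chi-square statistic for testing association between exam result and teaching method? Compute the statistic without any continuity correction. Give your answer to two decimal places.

Row totals: 42, 123. Column totals: 109, 56. Grand total N = 165.
Expected counts (row total × column total / N):
  Pass, Lecture: 42×109/165 = 27.7455
  Pass, Flipped: 42×56/165 = 14.2545
  Fail, Lecture: 123×109/165 = 81.2545
  Fail, Flipped: 123×56/165 = 41.7455
Contributions (O − E)²/E:
  (18 − 27.7455)²/27.7455 = 3.4231
  (24 − 14.2545)²/14.2545 = 6.6628
  (91 − 81.2545)²/81.2545 = 1.1689
  (32 − 41.7455)²/41.7455 = 2.2751
χ² = 3.4231 + 6.6628 + 1.1689 + 2.2751 = 13.53

13.53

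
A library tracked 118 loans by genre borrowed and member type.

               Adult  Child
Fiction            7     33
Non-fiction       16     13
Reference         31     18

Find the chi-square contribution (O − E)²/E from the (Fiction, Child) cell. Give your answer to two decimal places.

Row total (Fiction) = 40; column total (Child) = 64; N = 118.
Expected count E = 40 × 64 / 118 = 21.6949.
Contribution = (O − E)²/E = (33 − 21.6949)² / 21.6949 = 5.89.

5.89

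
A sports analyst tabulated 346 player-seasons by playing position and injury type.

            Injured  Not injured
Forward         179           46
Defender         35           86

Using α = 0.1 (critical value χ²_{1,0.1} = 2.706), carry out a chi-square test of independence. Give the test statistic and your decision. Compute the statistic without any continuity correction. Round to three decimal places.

Row totals: 225, 121. Column totals: 214, 132. Grand total N = 346.
Expected counts (row total × column total / N):
  Forward, Injured: 225×214/346 = 139.16185
  Forward, Not injured: 225×132/346 = 85.83815
  Defender, Injured: 121×214/346 = 74.83815
  Defender, Not injured: 121×132/346 = 46.16185
Contributions (O − E)²/E:
  (179 − 139.16185)²/139.16185 = 11.4045
  (46 − 85.83815)²/85.83815 = 18.4892
  (35 − 74.83815)²/74.83815 = 21.2068
  (86 − 46.16185)²/46.16185 = 34.3807
χ² = 11.4045 + 18.4892 + 21.2068 + 34.3807 = 85.481
df = (2−1)(2−1) = 1. Since 85.481 > 2.706, reject the null hypothesis of independence at α = 0.1.

85.481; reject H₀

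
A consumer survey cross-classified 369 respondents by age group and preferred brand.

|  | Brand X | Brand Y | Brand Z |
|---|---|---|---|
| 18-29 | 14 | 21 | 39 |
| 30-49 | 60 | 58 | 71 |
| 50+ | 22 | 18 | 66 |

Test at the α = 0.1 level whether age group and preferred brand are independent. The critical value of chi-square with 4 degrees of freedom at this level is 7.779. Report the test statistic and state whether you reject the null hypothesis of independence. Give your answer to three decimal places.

19.125; reject H₀

Row totals: 74, 189, 106. Column totals: 96, 97, 176. Grand total N = 369.
Expected counts (row total × column total / N):
  18-29, Brand X: 74×96/369 = 19.2520
  18-29, Brand Y: 74×97/369 = 19.4526
  18-29, Brand Z: 74×176/369 = 35.2954
  30-49, Brand X: 189×96/369 = 49.1707
  30-49, Brand Y: 189×97/369 = 49.6829
  30-49, Brand Z: 189×176/369 = 90.1463
  50+, Brand X: 106×96/369 = 27.5772
  50+, Brand Y: 106×97/369 = 27.8645
  50+, Brand Z: 106×176/369 = 50.5583
Contributions (O − E)²/E:
  (14 − 19.2520)²/19.2520 = 1.4328
  (21 − 19.4526)²/19.4526 = 0.1231
  (39 − 35.2954)²/35.2954 = 0.3888
  (60 − 49.1707)²/49.1707 = 2.3850
  (58 − 49.6829)²/49.6829 = 1.3923
  (71 − 90.1463)²/90.1463 = 4.0665
  (22 − 27.5772)²/27.5772 = 1.1279
  (18 − 27.8645)²/27.8645 = 3.4922
  (66 − 50.5583)²/50.5583 = 4.7163
χ² = 1.4328 + 0.1231 + 0.3888 + 2.3850 + 1.3923 + 4.0665 + 1.1279 + 3.4922 + 4.7163 = 19.125
df = (3−1)(3−1) = 4. Since 19.125 > 7.779, reject the null hypothesis of independence at α = 0.1.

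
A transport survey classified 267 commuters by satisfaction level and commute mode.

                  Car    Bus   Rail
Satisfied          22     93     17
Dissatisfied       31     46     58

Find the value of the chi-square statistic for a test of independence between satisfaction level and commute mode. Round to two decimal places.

Row totals: 132, 135. Column totals: 53, 139, 75. Grand total N = 267.
Expected counts (row total × column total / N):
  Satisfied, Car: 132×53/267 = 26.202
  Satisfied, Bus: 132×139/267 = 68.719
  Satisfied, Rail: 132×75/267 = 37.079
  Dissatisfied, Car: 135×53/267 = 26.798
  Dissatisfied, Bus: 135×139/267 = 70.281
  Dissatisfied, Rail: 135×75/267 = 37.921
Contributions (O − E)²/E:
  (22 − 26.202)²/26.202 = 0.6739
  (93 − 68.719)²/68.719 = 8.5794
  (17 − 37.079)²/37.079 = 10.8732
  (31 − 26.798)²/26.798 = 0.6589
  (46 − 70.281)²/70.281 = 8.3887
  (58 − 37.921)²/37.921 = 10.6317
χ² = 0.6739 + 8.5794 + 10.8732 + 0.6589 + 8.3887 + 10.6317 = 39.81

39.81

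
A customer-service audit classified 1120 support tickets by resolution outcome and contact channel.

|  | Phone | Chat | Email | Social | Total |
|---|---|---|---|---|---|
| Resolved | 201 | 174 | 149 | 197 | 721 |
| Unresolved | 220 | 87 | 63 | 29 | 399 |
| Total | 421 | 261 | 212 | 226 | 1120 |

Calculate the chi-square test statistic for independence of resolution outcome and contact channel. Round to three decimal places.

Grand total N = 1120.
Expected counts (row total × column total / N):
  Resolved, Phone: 721×421/1120 = 271.0188
  Resolved, Chat: 721×261/1120 = 168.0188
  Resolved, Email: 721×212/1120 = 136.4750
  Resolved, Social: 721×226/1120 = 145.4875
  Unresolved, Phone: 399×421/1120 = 149.9812
  Unresolved, Chat: 399×261/1120 = 92.9813
  Unresolved, Email: 399×212/1120 = 75.5250
  Unresolved, Social: 399×226/1120 = 80.5125
Contributions (O − E)²/E:
  (201 − 271.0188)²/271.0188 = 18.0896
  (174 − 168.0188)²/168.0188 = 0.2129
  (149 − 136.4750)²/136.4750 = 1.1495
  (197 − 145.4875)²/145.4875 = 18.2389
  (220 − 149.9812)²/149.9812 = 32.6883
  (87 − 92.9813)²/92.9813 = 0.3848
  (63 − 75.5250)²/75.5250 = 2.0771
  (29 − 80.5125)²/80.5125 = 32.9581
χ² = 18.0896 + 0.2129 + 1.1495 + 18.2389 + 32.6883 + 0.3848 + 2.0771 + 32.9581 = 105.799

105.799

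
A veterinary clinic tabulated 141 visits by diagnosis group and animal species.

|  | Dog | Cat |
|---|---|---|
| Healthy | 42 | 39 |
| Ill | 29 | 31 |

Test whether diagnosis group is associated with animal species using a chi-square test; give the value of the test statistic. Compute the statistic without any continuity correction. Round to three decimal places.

0.171

Row totals: 81, 60. Column totals: 71, 70. Grand total N = 141.
Expected counts (row total × column total / N):
  Healthy, Dog: 81×71/141 = 40.7872
  Healthy, Cat: 81×70/141 = 40.2128
  Ill, Dog: 60×71/141 = 30.2128
  Ill, Cat: 60×70/141 = 29.7872
Contributions (O − E)²/E:
  (42 − 40.7872)²/40.7872 = 0.0361
  (39 − 40.2128)²/40.2128 = 0.0366
  (29 − 30.2128)²/30.2128 = 0.0487
  (31 − 29.7872)²/29.7872 = 0.0494
χ² = 0.0361 + 0.0366 + 0.0487 + 0.0494 = 0.171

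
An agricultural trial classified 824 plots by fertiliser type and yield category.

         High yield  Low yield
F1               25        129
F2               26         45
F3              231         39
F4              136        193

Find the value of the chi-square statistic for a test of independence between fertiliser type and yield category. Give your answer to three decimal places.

Row totals: 154, 71, 270, 329. Column totals: 418, 406. Grand total N = 824.
Expected counts (row total × column total / N):
  F1, High yield: 154×418/824 = 78.1214
  F1, Low yield: 154×406/824 = 75.8786
  F2, High yield: 71×418/824 = 36.0170
  F2, Low yield: 71×406/824 = 34.9830
  F3, High yield: 270×418/824 = 136.9660
  F3, Low yield: 270×406/824 = 133.0340
  F4, High yield: 329×418/824 = 166.8956
  F4, Low yield: 329×406/824 = 162.1044
Contributions (O − E)²/E:
  (25 − 78.1214)²/78.1214 = 36.1218
  (129 − 75.8786)²/75.8786 = 37.1894
  (26 − 36.0170)²/36.0170 = 2.7859
  (45 − 34.9830)²/34.9830 = 2.8683
  (231 − 136.9660)²/136.9660 = 64.5590
  (39 − 133.0340)²/133.0340 = 66.4672
  (136 − 166.8956)²/166.8956 = 5.7194
  (193 − 162.1044)²/162.1044 = 5.8884
χ² = 36.1218 + 37.1894 + 2.7859 + 2.8683 + 64.5590 + 66.4672 + 5.7194 + 5.8884 = 221.599

221.599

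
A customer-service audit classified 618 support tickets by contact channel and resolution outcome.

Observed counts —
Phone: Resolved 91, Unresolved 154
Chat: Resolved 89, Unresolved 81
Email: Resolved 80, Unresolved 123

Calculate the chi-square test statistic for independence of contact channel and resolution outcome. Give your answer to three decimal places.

Row totals: 245, 170, 203. Column totals: 260, 358. Grand total N = 618.
Expected counts (row total × column total / N):
  Phone, Resolved: 245×260/618 = 103.0744
  Phone, Unresolved: 245×358/618 = 141.9256
  Chat, Resolved: 170×260/618 = 71.5210
  Chat, Unresolved: 170×358/618 = 98.4790
  Email, Resolved: 203×260/618 = 85.4045
  Email, Unresolved: 203×358/618 = 117.5955
Contributions (O − E)²/E:
  (91 − 103.0744)²/103.0744 = 1.4144
  (154 − 141.9256)²/141.9256 = 1.0272
  (89 − 71.5210)²/71.5210 = 4.2717
  (81 − 98.4790)²/98.4790 = 3.1023
  (80 − 85.4045)²/85.4045 = 0.3420
  (123 − 117.5955)²/117.5955 = 0.2484
χ² = 1.4144 + 1.0272 + 4.2717 + 3.1023 + 0.3420 + 0.2484 = 10.406

10.406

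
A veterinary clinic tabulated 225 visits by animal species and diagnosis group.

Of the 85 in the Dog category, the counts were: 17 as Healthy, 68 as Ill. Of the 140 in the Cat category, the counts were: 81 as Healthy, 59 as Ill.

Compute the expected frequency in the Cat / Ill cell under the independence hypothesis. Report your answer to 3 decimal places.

79.022

Row total (Cat) = 140; column total (Ill) = 127; grand total N = 225.
Expected count = (row total × column total) / N = 140 × 127 / 225 = 79.022.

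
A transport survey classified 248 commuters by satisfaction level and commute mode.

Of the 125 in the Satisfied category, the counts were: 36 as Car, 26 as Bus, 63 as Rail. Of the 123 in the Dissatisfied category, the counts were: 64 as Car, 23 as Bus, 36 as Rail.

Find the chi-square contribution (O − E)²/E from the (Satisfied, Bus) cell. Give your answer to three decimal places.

0.069

Row total (Satisfied) = 125; column total (Bus) = 49; N = 248.
Expected count E = 125 × 49 / 248 = 24.6976.
Contribution = (O − E)²/E = (26 − 24.6976)² / 24.6976 = 0.069.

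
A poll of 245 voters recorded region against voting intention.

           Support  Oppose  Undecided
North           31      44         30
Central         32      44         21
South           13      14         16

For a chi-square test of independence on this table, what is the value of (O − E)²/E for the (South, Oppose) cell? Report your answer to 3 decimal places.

0.851

Row total (South) = 43; column total (Oppose) = 102; N = 245.
Expected count E = 43 × 102 / 245 = 17.90204.
Contribution = (O − E)²/E = (14 − 17.90204)² / 17.90204 = 0.851.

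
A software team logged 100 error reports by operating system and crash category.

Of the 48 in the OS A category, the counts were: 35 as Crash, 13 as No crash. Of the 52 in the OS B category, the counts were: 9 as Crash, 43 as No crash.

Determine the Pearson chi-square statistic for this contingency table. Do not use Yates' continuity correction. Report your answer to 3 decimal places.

31.325

Row totals: 48, 52. Column totals: 44, 56. Grand total N = 100.
Expected counts (row total × column total / N):
  OS A, Crash: 48×44/100 = 21.1200
  OS A, No crash: 48×56/100 = 26.8800
  OS B, Crash: 52×44/100 = 22.8800
  OS B, No crash: 52×56/100 = 29.1200
Contributions (O − E)²/E:
  (35 − 21.1200)²/21.1200 = 9.1219
  (13 − 26.8800)²/26.8800 = 7.1672
  (9 − 22.8800)²/22.8800 = 8.4202
  (43 − 29.1200)²/29.1200 = 6.6159
χ² = 9.1219 + 7.1672 + 8.4202 + 6.6159 = 31.325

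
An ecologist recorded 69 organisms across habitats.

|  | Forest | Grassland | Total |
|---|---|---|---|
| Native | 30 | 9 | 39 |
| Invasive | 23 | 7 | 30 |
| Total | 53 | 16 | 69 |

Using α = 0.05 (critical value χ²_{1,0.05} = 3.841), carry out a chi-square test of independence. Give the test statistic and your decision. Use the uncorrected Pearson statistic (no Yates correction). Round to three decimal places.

0.001; fail to reject H₀

Grand total N = 69.
Expected counts (row total × column total / N):
  Native, Forest: 39×53/69 = 29.9565
  Native, Grassland: 39×16/69 = 9.0435
  Invasive, Forest: 30×53/69 = 23.0435
  Invasive, Grassland: 30×16/69 = 6.9565
Contributions (O − E)²/E:
  (30 − 29.9565)²/29.9565 = 0.0001
  (9 − 9.0435)²/9.0435 = 0.0002
  (23 − 23.0435)²/23.0435 = 0.0001
  (7 − 6.9565)²/6.9565 = 0.0003
χ² = 0.0001 + 0.0002 + 0.0001 + 0.0003 = 0.001
df = (2−1)(2−1) = 1. Since 0.001 < 3.841, fail to reject the null hypothesis of independence at α = 0.05.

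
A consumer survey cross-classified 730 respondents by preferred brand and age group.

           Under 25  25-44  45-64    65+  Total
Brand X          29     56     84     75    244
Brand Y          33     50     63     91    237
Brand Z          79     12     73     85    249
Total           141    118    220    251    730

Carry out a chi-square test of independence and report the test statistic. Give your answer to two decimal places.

Grand total N = 730.
Expected counts (row total × column total / N):
  Brand X, Under 25: 244×141/730 = 47.129
  Brand X, 25-44: 244×118/730 = 39.441
  Brand X, 45-64: 244×220/730 = 73.534
  Brand X, 65+: 244×251/730 = 83.896
  Brand Y, Under 25: 237×141/730 = 45.777
  Brand Y, 25-44: 237×118/730 = 38.310
  Brand Y, 45-64: 237×220/730 = 71.425
  Brand Y, 65+: 237×251/730 = 81.489
  Brand Z, Under 25: 249×141/730 = 48.095
  Brand Z, 25-44: 249×118/730 = 40.249
  Brand Z, 45-64: 249×220/730 = 75.041
  Brand Z, 65+: 249×251/730 = 85.615
Contributions (O − E)²/E:
  (29 − 47.129)²/47.129 = 6.9736
  (56 − 39.441)²/39.441 = 6.9522
  (84 − 73.534)²/73.534 = 1.4896
  (75 − 83.896)²/83.896 = 0.9433
  (33 − 45.777)²/45.777 = 3.5662
  (50 − 38.310)²/38.310 = 3.5671
  (63 − 71.425)²/71.425 = 0.9938
  (91 − 81.489)²/81.489 = 1.1101
  (79 − 48.095)²/48.095 = 19.8590
  (12 − 40.249)²/40.249 = 19.8267
  (73 − 75.041)²/75.041 = 0.0555
  (85 − 85.615)²/85.615 = 0.0044
χ² = 6.9736 + 6.9522 + 1.4896 + 0.9433 + 3.5662 + 3.5671 + 0.9938 + 1.1101 + 19.8590 + 19.8267 + 0.0555 + 0.0044 = 65.34

65.34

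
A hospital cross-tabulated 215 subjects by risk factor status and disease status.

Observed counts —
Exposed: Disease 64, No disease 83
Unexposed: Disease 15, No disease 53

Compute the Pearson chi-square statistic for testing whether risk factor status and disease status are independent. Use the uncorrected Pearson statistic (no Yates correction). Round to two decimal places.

Row totals: 147, 68. Column totals: 79, 136. Grand total N = 215.
Expected counts (row total × column total / N):
  Exposed, Disease: 147×79/215 = 54.014
  Exposed, No disease: 147×136/215 = 92.986
  Unexposed, Disease: 68×79/215 = 24.986
  Unexposed, No disease: 68×136/215 = 43.014
Contributions (O − E)²/E:
  (64 − 54.014)²/54.014 = 1.8462
  (83 − 92.986)²/92.986 = 1.0724
  (15 − 24.986)²/24.986 = 3.9910
  (53 − 43.014)²/43.014 = 2.3183
χ² = 1.8462 + 1.0724 + 3.9910 + 2.3183 = 9.23

9.23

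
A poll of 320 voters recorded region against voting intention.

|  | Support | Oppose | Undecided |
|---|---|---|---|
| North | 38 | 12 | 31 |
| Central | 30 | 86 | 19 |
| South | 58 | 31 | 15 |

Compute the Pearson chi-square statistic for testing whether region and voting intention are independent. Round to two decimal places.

Row totals: 81, 135, 104. Column totals: 126, 129, 65. Grand total N = 320.
Expected counts (row total × column total / N):
  North, Support: 81×126/320 = 31.894
  North, Oppose: 81×129/320 = 32.653
  North, Undecided: 81×65/320 = 16.453
  Central, Support: 135×126/320 = 53.156
  Central, Oppose: 135×129/320 = 54.422
  Central, Undecided: 135×65/320 = 27.422
  South, Support: 104×126/320 = 40.950
  South, Oppose: 104×129/320 = 41.925
  South, Undecided: 104×65/320 = 21.125
Contributions (O − E)²/E:
  (38 − 31.894)²/31.894 = 1.1690
  (12 − 32.653)²/32.653 = 13.0630
  (31 − 16.453)²/16.453 = 12.8618
  (30 − 53.156)²/53.156 = 10.0873
  (86 − 54.422)²/54.422 = 18.3229
  (19 − 27.422)²/27.422 = 2.5866
  (58 − 40.950)²/40.950 = 7.0990
  (31 − 41.925)²/41.925 = 2.8469
  (15 − 21.125)²/21.125 = 1.7759
χ² = 1.1690 + 13.0630 + 12.8618 + 10.0873 + 18.3229 + 2.5866 + 7.0990 + 2.8469 + 1.7759 = 69.81

69.81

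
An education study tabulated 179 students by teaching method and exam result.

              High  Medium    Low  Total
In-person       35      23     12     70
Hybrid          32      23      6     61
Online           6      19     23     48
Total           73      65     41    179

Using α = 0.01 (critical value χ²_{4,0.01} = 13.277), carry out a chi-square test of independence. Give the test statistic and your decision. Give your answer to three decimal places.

31.990; reject H₀

Grand total N = 179.
Expected counts (row total × column total / N):
  In-person, High: 70×73/179 = 28.5475
  In-person, Medium: 70×65/179 = 25.4190
  In-person, Low: 70×41/179 = 16.0335
  Hybrid, High: 61×73/179 = 24.8771
  Hybrid, Medium: 61×65/179 = 22.1508
  Hybrid, Low: 61×41/179 = 13.9721
  Online, High: 48×73/179 = 19.5754
  Online, Medium: 48×65/179 = 17.4302
  Online, Low: 48×41/179 = 10.9944
Contributions (O − E)²/E:
  (35 − 28.5475)²/28.5475 = 1.4584
  (23 − 25.4190)²/25.4190 = 0.2302
  (12 − 16.0335)²/16.0335 = 1.0147
  (32 − 24.8771)²/24.8771 = 2.0395
  (23 − 22.1508)²/22.1508 = 0.0326
  (6 − 13.9721)²/13.9721 = 4.5487
  (6 − 19.5754)²/19.5754 = 9.4144
  (19 − 17.4302)²/17.4302 = 0.1414
  (23 − 10.9944)²/10.9944 = 13.1098
χ² = 1.4584 + 0.2302 + 1.0147 + 2.0395 + 0.0326 + 4.5487 + 9.4144 + 0.1414 + 13.1098 = 31.990
df = (3−1)(3−1) = 4. Since 31.990 > 13.277, reject the null hypothesis of independence at α = 0.01.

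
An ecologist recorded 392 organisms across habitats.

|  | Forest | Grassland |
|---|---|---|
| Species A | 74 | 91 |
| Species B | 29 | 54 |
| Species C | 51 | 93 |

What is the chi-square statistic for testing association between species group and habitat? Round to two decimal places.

Row totals: 165, 83, 144. Column totals: 154, 238. Grand total N = 392.
Expected counts (row total × column total / N):
  Species A, Forest: 165×154/392 = 64.8214
  Species A, Grassland: 165×238/392 = 100.1786
  Species B, Forest: 83×154/392 = 32.6071
  Species B, Grassland: 83×238/392 = 50.3929
  Species C, Forest: 144×154/392 = 56.5714
  Species C, Grassland: 144×238/392 = 87.4286
Contributions (O − E)²/E:
  (74 − 64.8214)²/64.8214 = 1.2997
  (91 − 100.1786)²/100.1786 = 0.8410
  (29 − 32.6071)²/32.6071 = 0.3990
  (54 − 50.3929)²/50.3929 = 0.2582
  (51 − 56.5714)²/56.5714 = 0.5487
  (93 − 87.4286)²/87.4286 = 0.3550
χ² = 1.2997 + 0.8410 + 0.3990 + 0.2582 + 0.5487 + 0.3550 = 3.70

3.70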